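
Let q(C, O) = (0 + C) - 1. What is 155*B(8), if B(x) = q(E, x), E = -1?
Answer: -310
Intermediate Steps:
q(C, O) = -1 + C (q(C, O) = C - 1 = -1 + C)
B(x) = -2 (B(x) = -1 - 1 = -2)
155*B(8) = 155*(-2) = -310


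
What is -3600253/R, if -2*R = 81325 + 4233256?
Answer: 7200506/4314581 ≈ 1.6689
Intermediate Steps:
R = -4314581/2 (R = -(81325 + 4233256)/2 = -1/2*4314581 = -4314581/2 ≈ -2.1573e+6)
-3600253/R = -3600253/(-4314581/2) = -3600253*(-2/4314581) = 7200506/4314581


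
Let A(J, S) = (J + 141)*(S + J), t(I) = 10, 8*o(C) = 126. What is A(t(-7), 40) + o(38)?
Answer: 30263/4 ≈ 7565.8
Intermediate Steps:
o(C) = 63/4 (o(C) = (1/8)*126 = 63/4)
A(J, S) = (141 + J)*(J + S)
A(t(-7), 40) + o(38) = (10**2 + 141*10 + 141*40 + 10*40) + 63/4 = (100 + 1410 + 5640 + 400) + 63/4 = 7550 + 63/4 = 30263/4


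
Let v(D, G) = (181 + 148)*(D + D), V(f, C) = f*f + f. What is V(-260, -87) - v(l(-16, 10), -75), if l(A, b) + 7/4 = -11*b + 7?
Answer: 272531/2 ≈ 1.3627e+5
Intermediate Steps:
l(A, b) = 21/4 - 11*b (l(A, b) = -7/4 + (-11*b + 7) = -7/4 + (7 - 11*b) = 21/4 - 11*b)
V(f, C) = f + f² (V(f, C) = f² + f = f + f²)
v(D, G) = 658*D (v(D, G) = 329*(2*D) = 658*D)
V(-260, -87) - v(l(-16, 10), -75) = -260*(1 - 260) - 658*(21/4 - 11*10) = -260*(-259) - 658*(21/4 - 110) = 67340 - 658*(-419)/4 = 67340 - 1*(-137851/2) = 67340 + 137851/2 = 272531/2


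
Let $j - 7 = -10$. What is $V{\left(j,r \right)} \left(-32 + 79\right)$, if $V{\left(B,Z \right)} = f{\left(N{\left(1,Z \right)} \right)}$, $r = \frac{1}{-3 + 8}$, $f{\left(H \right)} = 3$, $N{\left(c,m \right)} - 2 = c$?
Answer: $141$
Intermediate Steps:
$j = -3$ ($j = 7 - 10 = -3$)
$N{\left(c,m \right)} = 2 + c$
$r = \frac{1}{5} \approx 0.2$
$V{\left(B,Z \right)} = 3$
$V{\left(j,r \right)} \left(-32 + 79\right) = 3 \left(-32 + 79\right) = 3 \cdot 47 = 141$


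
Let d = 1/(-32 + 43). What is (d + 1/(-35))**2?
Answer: 576/148225 ≈ 0.0038860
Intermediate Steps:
d = 1/11 ≈ 0.090909
(d + 1/(-35))**2 = (1/11 + 1/(-35))**2 = (1/11 - 1/35)**2 = (24/385)**2 = 576/148225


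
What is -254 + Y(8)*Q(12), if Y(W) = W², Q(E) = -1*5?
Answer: -574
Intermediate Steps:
Q(E) = -5
-254 + Y(8)*Q(12) = -254 + 8²*(-5) = -254 + 64*(-5) = -254 - 320 = -574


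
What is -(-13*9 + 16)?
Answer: 101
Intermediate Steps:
-(-13*9 + 16) = -(-117 + 16) = -1*(-101) = 101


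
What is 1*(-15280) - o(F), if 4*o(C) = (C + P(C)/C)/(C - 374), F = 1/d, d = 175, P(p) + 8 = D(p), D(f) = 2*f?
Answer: -4000487529/261796 ≈ -15281.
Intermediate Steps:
P(p) = -8 + 2*p
F = 1/175 ≈ 0.0057143
o(C) = (C + (-8 + 2*C)/C)/(4*(-374 + C)) (o(C) = ((C + (-8 + 2*C)/C)/(C - 374))/4 = ((C + (-8 + 2*C)/C)/(-374 + C))/4 = (C + (-8 + 2*C)/C)/(4*(-374 + C)))
1*(-15280) - o(F) = 1*(-15280) - (-8 + (1/175)**2 + 2*(1/175))/(4*1/175*(-374 + 1/175)) = -15280 - 175*(-8 + 1/30625 + 2/175)/(4*(-65449/175)) = -15280 - 175*(-175)*(-244649)/(4*65449*30625) = -15280 - 1*244649/261796 = -15280 - 244649/261796 = -4000487529/261796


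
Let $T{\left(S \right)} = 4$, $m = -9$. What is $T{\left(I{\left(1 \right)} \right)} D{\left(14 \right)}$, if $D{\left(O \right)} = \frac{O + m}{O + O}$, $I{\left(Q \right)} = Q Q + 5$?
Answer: $\frac{5}{7} \approx 0.71429$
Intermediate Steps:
$I{\left(Q \right)} = 5 + Q^{2}$ ($I{\left(Q \right)} = Q^{2} + 5 = 5 + Q^{2}$)
$D{\left(O \right)} = \frac{-9 + O}{2 O}$ ($D{\left(O \right)} = \frac{O - 9}{O + O} = \frac{-9 + O}{2 O}$)
$T{\left(I{\left(1 \right)} \right)} D{\left(14 \right)} = 4 \frac{-9 + 14}{2 \cdot 14} = 4 \cdot \frac{1}{2} \cdot \frac{1}{14} \cdot 5 = 4 \cdot \frac{5}{28} = \frac{5}{7}$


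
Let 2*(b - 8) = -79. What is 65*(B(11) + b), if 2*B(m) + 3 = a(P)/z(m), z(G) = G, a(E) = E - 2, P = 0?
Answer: -23660/11 ≈ -2150.9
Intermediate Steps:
b = -63/2 (b = 8 + (½)*(-79) = 8 - 79/2 = -63/2 ≈ -31.500)
a(E) = -2 + E
B(m) = -3/2 - 1/m (B(m) = -3/2 + ((-2 + 0)/m)/2 = -3/2 + (-2/m)/2 = -3/2 - 1/m)
65*(B(11) + b) = 65*((-3/2 - 1/11) - 63/2) = 65*(-35/22 - 63/2) = 65*(-364/11) = -23660/11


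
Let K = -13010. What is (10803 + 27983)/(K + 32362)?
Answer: 473/236 ≈ 2.0042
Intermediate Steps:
(10803 + 27983)/(K + 32362) = (10803 + 27983)/(-13010 + 32362) = 38786/19352 = 38786*(1/19352) = 473/236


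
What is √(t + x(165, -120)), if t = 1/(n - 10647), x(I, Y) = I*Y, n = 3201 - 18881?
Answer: I*√13723596420527/26327 ≈ 140.71*I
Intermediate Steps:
n = -15680
t = -1/26327 (t = 1/(-15680 - 10647) = 1/(-26327) = -1/26327 ≈ -3.7984e-5)
√(t + x(165, -120)) = √(-1/26327 + 165*(-120)) = √(-1/26327 - 19800) = √(-521274601/26327) = I*√13723596420527/26327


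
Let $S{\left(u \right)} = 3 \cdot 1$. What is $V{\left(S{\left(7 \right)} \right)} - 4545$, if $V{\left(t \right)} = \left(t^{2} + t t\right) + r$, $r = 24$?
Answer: $-4503$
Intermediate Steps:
$S{\left(u \right)} = 3$
$V{\left(t \right)} = 24 + 2 t^{2}$ ($V{\left(t \right)} = \left(t^{2} + t t\right) + 24 = \left(t^{2} + t^{2}\right) + 24 = 2 t^{2} + 24 = 24 + 2 t^{2}$)
$V{\left(S{\left(7 \right)} \right)} - 4545 = \left(24 + 2 \cdot 3^{2}\right) - 4545 = \left(24 + 2 \cdot 9\right) - 4545 = \left(24 + 18\right) - 4545 = 42 - 4545 = -4503$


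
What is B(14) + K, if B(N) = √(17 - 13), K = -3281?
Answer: -3279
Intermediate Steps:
B(N) = 2 (B(N) = √4 = 2)
B(14) + K = 2 - 3281 = -3279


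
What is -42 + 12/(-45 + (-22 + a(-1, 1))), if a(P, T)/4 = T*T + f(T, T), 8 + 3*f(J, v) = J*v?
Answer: -9150/217 ≈ -42.166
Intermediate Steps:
f(J, v) = -8/3 + J*v/3 (f(J, v) = -8/3 + (J*v)/3 = -8/3 + J*v/3)
a(P, T) = -32/3 + 16*T**2/3 (a(P, T) = 4*(T*T + (-8/3 + T*T/3)) = 4*(T**2 + (-8/3 + T**2/3)) = 4*(-8/3 + 4*T**2/3) = -32/3 + 16*T**2/3)
-42 + 12/(-45 + (-22 + a(-1, 1))) = -42 + 12/(-45 + (-22 + (-32/3 + (16/3)*1**2))) = -42 + 12/(-45 + (-22 + (-32/3 + (16/3)*1))) = -42 + 12/(-45 + (-22 + (-32/3 + 16/3))) = -42 + 12/(-45 + (-22 - 16/3)) = -42 + 12/(-45 - 82/3) = -42 + 12/(-217/3) = -42 - 3/217*12 = -42 - 36/217 = -9150/217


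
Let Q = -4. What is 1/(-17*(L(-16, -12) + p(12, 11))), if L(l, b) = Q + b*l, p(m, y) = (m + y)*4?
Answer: -1/4760 ≈ -0.00021008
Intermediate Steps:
p(m, y) = 4*m + 4*y
L(l, b) = -4 + b*l
1/(-17*(L(-16, -12) + p(12, 11))) = 1/(-17*((-4 - 12*(-16)) + (4*12 + 4*11))) = 1/(-17*((-4 + 192) + (48 + 44))) = 1/(-17*(188 + 92)) = 1/(-17*280) = 1/(-4760) = -1/4760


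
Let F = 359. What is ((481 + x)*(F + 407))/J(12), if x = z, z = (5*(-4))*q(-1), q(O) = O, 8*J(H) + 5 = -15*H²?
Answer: -3070128/2165 ≈ -1418.1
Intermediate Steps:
J(H) = -5/8 - 15*H²/8 (J(H) = -5/8 + (-15*H²)/8 = -5/8 - 15*H²/8)
z = 20 (z = (5*(-4))*(-1) = -20*(-1) = 20)
x = 20
((481 + x)*(F + 407))/J(12) = ((481 + 20)*(359 + 407))/(-5/8 - 15/8*12²) = (501*766)/(-5/8 - 15/8*144) = 383766/(-5/8 - 270) = 383766/(-2165/8) = 383766*(-8/2165) = -3070128/2165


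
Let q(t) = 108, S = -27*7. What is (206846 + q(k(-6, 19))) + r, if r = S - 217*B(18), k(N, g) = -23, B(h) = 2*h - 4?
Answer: 199821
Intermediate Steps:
B(h) = -4 + 2*h
S = -189
r = -7133 (r = -189 - 217*(-4 + 2*18) = -189 - 217*(-4 + 36) = -189 - 217*32 = -189 - 6944 = -7133)
(206846 + q(k(-6, 19))) + r = (206846 + 108) - 7133 = 206954 - 7133 = 199821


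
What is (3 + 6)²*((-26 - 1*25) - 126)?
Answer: -14337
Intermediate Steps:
(3 + 6)²*((-26 - 1*25) - 126) = 9²*((-26 - 25) - 126) = 81*(-51 - 126) = 81*(-177) = -14337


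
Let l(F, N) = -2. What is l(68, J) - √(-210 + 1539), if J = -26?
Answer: -2 - √1329 ≈ -38.455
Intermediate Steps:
l(68, J) - √(-210 + 1539) = -2 - √(-210 + 1539) = -2 - √1329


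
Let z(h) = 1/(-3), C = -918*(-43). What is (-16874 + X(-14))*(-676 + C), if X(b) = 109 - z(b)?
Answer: -1951306612/3 ≈ -6.5044e+8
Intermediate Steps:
C = 39474
z(h) = -⅓
X(b) = 328/3 (X(b) = 109 - 1*(-⅓) = 109 + ⅓ = 328/3)
(-16874 + X(-14))*(-676 + C) = (-16874 + 328/3)*(-676 + 39474) = -50294/3*38798 = -1951306612/3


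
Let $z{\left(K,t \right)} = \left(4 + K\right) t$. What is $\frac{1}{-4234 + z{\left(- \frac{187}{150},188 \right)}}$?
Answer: $- \frac{75}{278728} \approx -0.00026908$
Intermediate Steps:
$z{\left(K,t \right)} = t \left(4 + K\right)$
$\frac{1}{-4234 + z{\left(- \frac{187}{150},188 \right)}} = \frac{1}{-4234 + 188 \left(4 - \frac{187}{150}\right)} = \frac{1}{-4234 + 188 \cdot \frac{413}{150}} = \frac{1}{-4234 + \frac{38822}{75}} = \frac{1}{- \frac{278728}{75}} = - \frac{75}{278728}$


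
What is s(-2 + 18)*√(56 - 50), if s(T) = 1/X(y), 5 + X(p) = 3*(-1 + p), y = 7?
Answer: √6/13 ≈ 0.18842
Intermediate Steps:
X(p) = -8 + 3*p (X(p) = -5 + 3*(-1 + p) = -5 + (-3 + 3*p) = -8 + 3*p)
s(T) = 1/13 (s(T) = 1/(-8 + 3*7) = 1/(-8 + 21) = 1/13)
s(-2 + 18)*√(56 - 50) = √(56 - 50)/13 = √6/13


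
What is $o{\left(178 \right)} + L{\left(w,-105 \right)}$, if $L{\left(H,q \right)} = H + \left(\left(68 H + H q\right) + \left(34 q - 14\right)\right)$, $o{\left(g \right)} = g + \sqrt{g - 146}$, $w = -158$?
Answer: $2282 + 4 \sqrt{2} \approx 2287.7$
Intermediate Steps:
$o{\left(g \right)} = g + \sqrt{-146 + g}$
$L{\left(H,q \right)} = -14 + 34 q + 69 H + H q$ ($L{\left(H,q \right)} = H + \left(\left(68 H + H q\right) + \left(-14 + 34 q\right)\right) = H + \left(-14 + 34 q + 68 H + H q\right) = -14 + 34 q + 69 H + H q$)
$o{\left(178 \right)} + L{\left(w,-105 \right)} = \left(178 + \sqrt{-146 + 178}\right) + \left(-14 + 34 \left(-105\right) + 69 \left(-158\right) - -16590\right) = \left(178 + \sqrt{32}\right) - -2104 = \left(178 + 4 \sqrt{2}\right) + 2104 = 2282 + 4 \sqrt{2}$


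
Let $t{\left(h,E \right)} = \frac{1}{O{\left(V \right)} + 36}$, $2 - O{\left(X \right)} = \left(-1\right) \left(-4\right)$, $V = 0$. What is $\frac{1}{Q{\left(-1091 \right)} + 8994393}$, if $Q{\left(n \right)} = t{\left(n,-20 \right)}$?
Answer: $\frac{34}{305809363} \approx 1.1118 \cdot 10^{-7}$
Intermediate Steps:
$O{\left(X \right)} = -2$ ($O{\left(X \right)} = 2 - \left(-1\right) \left(-4\right) = 2 - 4 = -2$)
$t{\left(h,E \right)} = \frac{1}{34}$ ($t{\left(h,E \right)} = \frac{1}{-2 + 36} = \frac{1}{34}$)
$Q{\left(n \right)} = \frac{1}{34}$
$\frac{1}{Q{\left(-1091 \right)} + 8994393} = \frac{1}{\frac{1}{34} + 8994393} = \frac{1}{\frac{305809363}{34}} = \frac{34}{305809363}$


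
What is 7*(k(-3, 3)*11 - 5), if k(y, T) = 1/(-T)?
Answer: -182/3 ≈ -60.667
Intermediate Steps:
k(y, T) = -1/T
7*(k(-3, 3)*11 - 5) = 7*(-1/3*11 - 5) = 7*(-1*⅓*11 - 5) = 7*(-⅓*11 - 5) = 7*(-11/3 - 5) = 7*(-26/3) = -182/3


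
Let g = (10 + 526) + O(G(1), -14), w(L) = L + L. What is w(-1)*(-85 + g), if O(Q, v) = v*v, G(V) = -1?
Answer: -1294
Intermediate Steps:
w(L) = 2*L
O(Q, v) = v**2
g = 732 (g = (10 + 526) + (-14)**2 = 536 + 196 = 732)
w(-1)*(-85 + g) = (2*(-1))*(-85 + 732) = -2*647 = -1294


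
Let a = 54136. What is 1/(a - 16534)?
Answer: 1/37602 ≈ 2.6594e-5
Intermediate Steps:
1/(a - 16534) = 1/(54136 - 16534) = 1/37602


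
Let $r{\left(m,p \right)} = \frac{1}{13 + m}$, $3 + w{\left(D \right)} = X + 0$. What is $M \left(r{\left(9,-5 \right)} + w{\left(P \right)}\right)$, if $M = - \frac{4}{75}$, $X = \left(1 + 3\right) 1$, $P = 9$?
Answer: $- \frac{46}{825} \approx -0.055758$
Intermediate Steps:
$X = 4$ ($X = 4 \cdot 1 = 4$)
$M = - \frac{4}{75}$ ($M = \left(-4\right) \frac{1}{75} = - \frac{4}{75} \approx -0.053333$)
$w{\left(D \right)} = 1$ ($w{\left(D \right)} = -3 + \left(4 + 0\right) = -3 + 4 = 1$)
$M \left(r{\left(9,-5 \right)} + w{\left(P \right)}\right) = - \frac{4 \left(\frac{1}{13 + 9} + 1\right)}{75} = - \frac{4 \left(\frac{1}{22} + 1\right)}{75} = \left(- \frac{4}{75}\right) \frac{23}{22} = - \frac{46}{825}$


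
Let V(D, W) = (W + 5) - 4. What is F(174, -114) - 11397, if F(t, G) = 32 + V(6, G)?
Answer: -11478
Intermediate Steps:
V(D, W) = 1 + W (V(D, W) = (5 + W) - 4 = 1 + W)
F(t, G) = 33 + G (F(t, G) = 32 + (1 + G) = 33 + G)
F(174, -114) - 11397 = (33 - 114) - 11397 = -81 - 11397 = -11478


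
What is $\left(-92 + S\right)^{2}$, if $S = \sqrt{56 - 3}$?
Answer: $\left(92 - \sqrt{53}\right)^{2} \approx 7177.5$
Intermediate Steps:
$S = \sqrt{53}$ ($S = \sqrt{56 + \left(-22 + 19\right)} = \sqrt{56 - 3} = \sqrt{53} \approx 7.2801$)
$\left(-92 + S\right)^{2} = \left(-92 + \sqrt{53}\right)^{2}$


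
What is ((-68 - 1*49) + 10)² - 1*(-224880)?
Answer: 236329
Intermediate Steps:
((-68 - 1*49) + 10)² - 1*(-224880) = ((-68 - 49) + 10)² + 224880 = (-117 + 10)² + 224880 = (-107)² + 224880 = 11449 + 224880 = 236329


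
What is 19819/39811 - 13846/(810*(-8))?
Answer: 339825113/128987640 ≈ 2.6346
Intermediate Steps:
19819/39811 - 13846/(810*(-8)) = 19819*(1/39811) - 13846/(-6480) = 19819/39811 - 13846*(-1/6480) = 19819/39811 + 6923/3240 = 339825113/128987640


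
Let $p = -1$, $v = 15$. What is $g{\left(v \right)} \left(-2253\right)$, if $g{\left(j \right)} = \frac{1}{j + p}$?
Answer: $- \frac{2253}{14} \approx -160.93$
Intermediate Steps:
$g{\left(j \right)} = \frac{1}{-1 + j}$ ($g{\left(j \right)} = \frac{1}{j - 1} = \frac{1}{-1 + j}$)
$g{\left(v \right)} \left(-2253\right) = \frac{1}{-1 + 15} \left(-2253\right) = \frac{1}{14} \left(-2253\right) = - \frac{2253}{14}$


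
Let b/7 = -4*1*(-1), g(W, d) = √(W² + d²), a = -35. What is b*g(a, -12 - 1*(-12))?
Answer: 980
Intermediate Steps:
b = 28 (b = 7*(-4*1*(-1)) = 7*(-4*(-1)) = 7*4 = 28)
b*g(a, -12 - 1*(-12)) = 28*√((-35)² + (-12 - 1*(-12))²) = 28*√(1225 + (-12 + 12)²) = 28*√(1225 + 0²) = 28*√(1225 + 0) = 28*√1225 = 28*35 = 980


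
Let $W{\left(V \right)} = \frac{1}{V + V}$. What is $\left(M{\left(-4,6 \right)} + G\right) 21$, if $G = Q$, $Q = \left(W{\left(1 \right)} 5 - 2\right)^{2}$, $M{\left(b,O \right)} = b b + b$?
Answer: $\frac{1029}{4} \approx 257.25$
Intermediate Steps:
$W{\left(V \right)} = \frac{1}{2 V}$
$M{\left(b,O \right)} = b + b^{2}$ ($M{\left(b,O \right)} = b^{2} + b = b + b^{2}$)
$Q = \frac{1}{4}$ ($Q = \left(\frac{1}{2 \cdot 1} \cdot 5 - 2\right)^{2} = \left(\frac{1}{2} \cdot 1 \cdot 5 - 2\right)^{2} = \left(\frac{1}{2} \cdot 5 - 2\right)^{2} = \left(\frac{5}{2} - 2\right)^{2} = \left(\frac{1}{2}\right)^{2} = \frac{1}{4} \approx 0.25$)
$G = \frac{1}{4} \approx 0.25$
$\left(M{\left(-4,6 \right)} + G\right) 21 = \left(- 4 \left(1 - 4\right) + \frac{1}{4}\right) 21 = \left(\left(-4\right) \left(-3\right) + \frac{1}{4}\right) 21 = \left(12 + \frac{1}{4}\right) 21 = \frac{49}{4} \cdot 21 = \frac{1029}{4}$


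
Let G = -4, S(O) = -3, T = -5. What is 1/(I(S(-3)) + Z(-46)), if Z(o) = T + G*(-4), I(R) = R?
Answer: ⅛ ≈ 0.12500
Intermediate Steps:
Z(o) = 11 (Z(o) = -5 - 4*(-4) = -5 + 16 = 11)
1/(I(S(-3)) + Z(-46)) = 1/(-3 + 11) = 1/8 = ⅛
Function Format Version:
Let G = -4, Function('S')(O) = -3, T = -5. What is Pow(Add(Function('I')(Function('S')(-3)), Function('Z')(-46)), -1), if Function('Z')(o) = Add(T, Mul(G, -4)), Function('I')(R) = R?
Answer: Rational(1, 8) ≈ 0.12500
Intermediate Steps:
Function('Z')(o) = 11 (Function('Z')(o) = Add(-5, Mul(-4, -4)) = Add(-5, 16) = 11)
Pow(Add(Function('I')(Function('S')(-3)), Function('Z')(-46)), -1) = Pow(Add(-3, 11), -1) = Pow(8, -1) = Rational(1, 8)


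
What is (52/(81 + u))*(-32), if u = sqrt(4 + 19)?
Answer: -67392/3269 + 832*sqrt(23)/3269 ≈ -19.395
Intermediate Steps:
u = sqrt(23) ≈ 4.7958
(52/(81 + u))*(-32) = (52/(81 + sqrt(23)))*(-32) = -1664/(81 + sqrt(23))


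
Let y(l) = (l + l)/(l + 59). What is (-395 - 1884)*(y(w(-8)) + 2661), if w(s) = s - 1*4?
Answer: -284972997/47 ≈ -6.0633e+6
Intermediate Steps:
w(s) = -4 + s (w(s) = s - 4 = -4 + s)
y(l) = 2*l/(59 + l) (y(l) = (2*l)/(59 + l) = 2*l/(59 + l))
(-395 - 1884)*(y(w(-8)) + 2661) = (-395 - 1884)*(2*(-4 - 8)/(59 + (-4 - 8)) + 2661) = -2279*(2*(-12)/(59 - 12) + 2661) = -2279*(2*(-12)/47 + 2661) = -2279*(2*(-12)*(1/47) + 2661) = -2279*(-24/47 + 2661) = -2279*125043/47 = -284972997/47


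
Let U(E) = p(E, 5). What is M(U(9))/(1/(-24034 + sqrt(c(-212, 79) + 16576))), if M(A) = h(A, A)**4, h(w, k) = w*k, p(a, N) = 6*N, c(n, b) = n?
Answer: -15768707400000000 + 1312200000000*sqrt(4091) ≈ -1.5685e+16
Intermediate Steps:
U(E) = 30 (U(E) = 6*5 = 30)
h(w, k) = k*w
M(A) = A**8 (M(A) = (A*A)**4 = (A**2)**4 = A**8)
M(U(9))/(1/(-24034 + sqrt(c(-212, 79) + 16576))) = 30**8/(1/(-24034 + sqrt(-212 + 16576))) = 656100000000/(1/(-24034 + sqrt(16364))) = 656100000000/(1/(-24034 + 2*sqrt(4091))) = 656100000000*(-24034 + 2*sqrt(4091)) = -15768707400000000 + 1312200000000*sqrt(4091)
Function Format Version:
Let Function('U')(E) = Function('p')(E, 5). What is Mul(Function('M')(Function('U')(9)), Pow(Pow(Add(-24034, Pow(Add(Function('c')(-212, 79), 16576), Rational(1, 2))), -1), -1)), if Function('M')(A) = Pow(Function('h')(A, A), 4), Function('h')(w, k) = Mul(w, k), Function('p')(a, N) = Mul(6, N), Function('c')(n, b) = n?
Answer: Add(-15768707400000000, Mul(1312200000000, Pow(4091, Rational(1, 2)))) ≈ -1.5685e+16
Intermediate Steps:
Function('U')(E) = 30 (Function('U')(E) = Mul(6, 5) = 30)
Function('h')(w, k) = Mul(k, w)
Function('M')(A) = Pow(A, 8) (Function('M')(A) = Pow(Mul(A, A), 4) = Pow(Pow(A, 2), 4) = Pow(A, 8))
Mul(Function('M')(Function('U')(9)), Pow(Pow(Add(-24034, Pow(Add(Function('c')(-212, 79), 16576), Rational(1, 2))), -1), -1)) = Mul(Pow(30, 8), Pow(Pow(Add(-24034, Pow(Add(-212, 16576), Rational(1, 2))), -1), -1)) = Mul(656100000000, Pow(Pow(Add(-24034, Pow(16364, Rational(1, 2))), -1), -1)) = Mul(656100000000, Pow(Pow(Add(-24034, Mul(2, Pow(4091, Rational(1, 2)))), -1), -1)) = Mul(656100000000, Add(-24034, Mul(2, Pow(4091, Rational(1, 2))))) = Add(-15768707400000000, Mul(1312200000000, Pow(4091, Rational(1, 2))))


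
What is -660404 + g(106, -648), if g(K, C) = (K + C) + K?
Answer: -660840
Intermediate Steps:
g(K, C) = C + 2*K (g(K, C) = (C + K) + K = C + 2*K)
-660404 + g(106, -648) = -660404 + (-648 + 2*106) = -660404 + (-648 + 212) = -660404 - 436 = -660840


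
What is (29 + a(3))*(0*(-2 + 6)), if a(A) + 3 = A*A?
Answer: 0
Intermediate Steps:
a(A) = -3 + A² (a(A) = -3 + A*A = -3 + A²)
(29 + a(3))*(0*(-2 + 6)) = (29 + (-3 + 3²))*(0*(-2 + 6)) = (29 + (-3 + 9))*(0*4) = (29 + 6)*0 = 35*0 = 0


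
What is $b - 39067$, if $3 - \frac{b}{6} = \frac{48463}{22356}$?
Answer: $- \frac{145545037}{3726} \approx -39062.0$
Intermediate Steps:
$b = \frac{18605}{3726}$ ($b = 18 - 6 \cdot \frac{48463}{22356} = 18 - 6 \cdot 48463 \cdot \frac{1}{22356} = 18 - \frac{48463}{3726} = \frac{18605}{3726} \approx 4.9933$)
$b - 39067 = \frac{18605}{3726} - 39067 = - \frac{145545037}{3726}$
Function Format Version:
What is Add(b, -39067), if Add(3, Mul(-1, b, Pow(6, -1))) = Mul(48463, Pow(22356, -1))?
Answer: Rational(-145545037, 3726) ≈ -39062.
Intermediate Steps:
b = Rational(18605, 3726) (b = Add(18, Mul(-6, Mul(48463, Pow(22356, -1)))) = Add(18, Mul(-6, Mul(48463, Rational(1, 22356)))) = Add(18, Mul(-6, Rational(48463, 22356))) = Add(18, Rational(-48463, 3726)) = Rational(18605, 3726) ≈ 4.9933)
Add(b, -39067) = Add(Rational(18605, 3726), -39067) = Rational(-145545037, 3726)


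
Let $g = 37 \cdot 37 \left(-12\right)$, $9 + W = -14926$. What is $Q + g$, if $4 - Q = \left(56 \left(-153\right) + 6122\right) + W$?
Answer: $957$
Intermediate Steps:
$W = -14935$ ($W = -9 - 14926 = -14935$)
$Q = 17385$ ($Q = 4 - \left(\left(56 \left(-153\right) + 6122\right) - 14935\right) = 4 - \left(\left(-8568 + 6122\right) - 14935\right) = 4 - \left(-2446 - 14935\right) = 4 - -17381 = 4 + 17381 = 17385$)
$g = -16428$ ($g = 1369 \left(-12\right) = -16428$)
$Q + g = 17385 - 16428 = 957$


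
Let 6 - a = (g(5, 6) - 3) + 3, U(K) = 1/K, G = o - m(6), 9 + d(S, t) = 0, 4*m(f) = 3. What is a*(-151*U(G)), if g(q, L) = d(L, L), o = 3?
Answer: -3020/3 ≈ -1006.7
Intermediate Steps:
m(f) = ¾ (m(f) = (¼)*3 = ¾)
d(S, t) = -9 (d(S, t) = -9 + 0 = -9)
G = 9/4 (G = 3 - 1*¾ = 3 - ¾ = 9/4 ≈ 2.2500)
g(q, L) = -9
a = 15 (a = 6 - ((-9 - 3) + 3) = 6 - (-12 + 3) = 6 - 1*(-9) = 6 + 9 = 15)
a*(-151*U(G)) = 15*(-151/9/4) = 15*(-151*4/9) = 15*(-604/9) = -3020/3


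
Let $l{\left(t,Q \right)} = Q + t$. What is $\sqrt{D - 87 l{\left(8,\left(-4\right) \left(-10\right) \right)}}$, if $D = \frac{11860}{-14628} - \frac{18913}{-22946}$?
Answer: $\frac{i \sqrt{29405122214312067762}}{83913522} \approx 64.622 i$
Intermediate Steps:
$D = \frac{1129951}{83913522}$ ($D = 11860 \left(- \frac{1}{14628}\right) - - \frac{18913}{22946} = - \frac{2965}{3657} + \frac{18913}{22946} = \frac{1129951}{83913522} \approx 0.013466$)
$\sqrt{D - 87 l{\left(8,\left(-4\right) \left(-10\right) \right)}} = \sqrt{\frac{1129951}{83913522} - 87 \left(\left(-4\right) \left(-10\right) + 8\right)} = \sqrt{\frac{1129951}{83913522} - 87 \left(40 + 8\right)} = \sqrt{\frac{1129951}{83913522} - 4176} = \sqrt{- \frac{350421737921}{83913522}} = \frac{i \sqrt{29405122214312067762}}{83913522}$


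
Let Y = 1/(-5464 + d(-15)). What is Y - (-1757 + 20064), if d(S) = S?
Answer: -100304054/5479 ≈ -18307.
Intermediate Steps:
Y = -1/5479 (Y = 1/(-5464 - 15) = 1/(-5479) = -1/5479 ≈ -0.00018252)
Y - (-1757 + 20064) = -1/5479 - (-1757 + 20064) = -1/5479 - 1*18307 = -1/5479 - 18307 = -100304054/5479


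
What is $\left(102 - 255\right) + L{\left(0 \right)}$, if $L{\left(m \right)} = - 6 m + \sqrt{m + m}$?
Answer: $-153$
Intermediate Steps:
$L{\left(m \right)} = - 6 m + \sqrt{2} \sqrt{m}$ ($L{\left(m \right)} = - 6 m + \sqrt{2 m} = - 6 m + \sqrt{2} \sqrt{m}$)
$\left(102 - 255\right) + L{\left(0 \right)} = \left(102 - 255\right) + \left(\left(-6\right) 0 + \sqrt{2} \sqrt{0}\right) = -153 + \left(0 + \sqrt{2} \cdot 0\right) = -153 + \left(0 + 0\right) = -153 + 0 = -153$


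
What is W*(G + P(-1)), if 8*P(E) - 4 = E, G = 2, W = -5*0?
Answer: 0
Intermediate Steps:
W = 0
P(E) = 1/2 + E/8
W*(G + P(-1)) = 0*(2 + (1/2 + (1/8)*(-1))) = 0*(2 + (1/2 - 1/8)) = 0*(2 + 3/8) = 0*(19/8) = 0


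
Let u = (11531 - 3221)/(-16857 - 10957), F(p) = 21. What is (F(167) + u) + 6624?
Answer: 92407860/13907 ≈ 6644.7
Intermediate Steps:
u = -4155/13907 (u = 8310/(-27814) = 8310*(-1/27814) = -4155/13907 ≈ -0.29877)
(F(167) + u) + 6624 = (21 - 4155/13907) + 6624 = 287892/13907 + 6624 = 92407860/13907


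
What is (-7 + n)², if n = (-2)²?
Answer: 9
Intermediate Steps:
n = 4
(-7 + n)² = (-7 + 4)² = (-3)² = 9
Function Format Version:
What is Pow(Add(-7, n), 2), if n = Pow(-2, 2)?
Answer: 9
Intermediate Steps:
n = 4
Pow(Add(-7, n), 2) = Pow(Add(-7, 4), 2) = Pow(-3, 2) = 9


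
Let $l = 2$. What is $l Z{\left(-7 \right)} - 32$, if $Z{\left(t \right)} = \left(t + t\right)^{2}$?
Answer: $360$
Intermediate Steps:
$Z{\left(t \right)} = 4 t^{2}$ ($Z{\left(t \right)} = \left(2 t\right)^{2} = 4 t^{2}$)
$l Z{\left(-7 \right)} - 32 = 2 \cdot 4 \left(-7\right)^{2} - 32 = 2 \cdot 4 \cdot 49 - 32 = 2 \cdot 196 - 32 = 392 - 32 = 360$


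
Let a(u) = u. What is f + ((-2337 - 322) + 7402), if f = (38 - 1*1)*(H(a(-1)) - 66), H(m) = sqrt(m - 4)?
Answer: 2301 + 37*I*sqrt(5) ≈ 2301.0 + 82.734*I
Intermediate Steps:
H(m) = sqrt(-4 + m)
f = -2442 + 37*I*sqrt(5) (f = (38 - 1*1)*(sqrt(-4 - 1) - 66) = (38 - 1)*(sqrt(-5) - 66) = 37*(I*sqrt(5) - 66) = 37*(-66 + I*sqrt(5)) = -2442 + 37*I*sqrt(5) ≈ -2442.0 + 82.734*I)
f + ((-2337 - 322) + 7402) = (-2442 + 37*I*sqrt(5)) + ((-2337 - 322) + 7402) = (-2442 + 37*I*sqrt(5)) + (-2659 + 7402) = (-2442 + 37*I*sqrt(5)) + 4743 = 2301 + 37*I*sqrt(5)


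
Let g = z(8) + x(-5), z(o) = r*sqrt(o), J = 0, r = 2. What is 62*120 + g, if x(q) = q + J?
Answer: 7435 + 4*sqrt(2) ≈ 7440.7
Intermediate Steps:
z(o) = 2*sqrt(o)
x(q) = q (x(q) = q + 0 = q)
g = -5 + 4*sqrt(2) (g = 2*sqrt(8) - 5 = 2*(2*sqrt(2)) - 5 = 4*sqrt(2) - 5 = -5 + 4*sqrt(2) ≈ 0.65685)
62*120 + g = 62*120 + (-5 + 4*sqrt(2)) = 7440 + (-5 + 4*sqrt(2)) = 7435 + 4*sqrt(2)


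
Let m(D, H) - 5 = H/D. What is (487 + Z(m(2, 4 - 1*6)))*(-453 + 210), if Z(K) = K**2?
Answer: -122229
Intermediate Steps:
m(D, H) = 5 + H/D
(487 + Z(m(2, 4 - 1*6)))*(-453 + 210) = (487 + (5 + (4 - 1*6)/2)**2)*(-453 + 210) = (487 + (5 + (4 - 6)*(1/2))**2)*(-243) = (487 + (5 - 2*1/2)**2)*(-243) = (487 + (5 - 1)**2)*(-243) = (487 + 4**2)*(-243) = (487 + 16)*(-243) = 503*(-243) = -122229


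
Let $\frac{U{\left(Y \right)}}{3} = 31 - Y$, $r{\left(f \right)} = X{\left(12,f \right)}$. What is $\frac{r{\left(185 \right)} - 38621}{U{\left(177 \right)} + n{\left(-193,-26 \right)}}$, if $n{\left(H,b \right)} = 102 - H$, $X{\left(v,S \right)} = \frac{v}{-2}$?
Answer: $\frac{38627}{143} \approx 270.12$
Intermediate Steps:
$X{\left(v,S \right)} = - \frac{v}{2}$ ($X{\left(v,S \right)} = v \left(- \frac{1}{2}\right) = - \frac{v}{2}$)
$r{\left(f \right)} = -6$ ($r{\left(f \right)} = \left(- \frac{1}{2}\right) 12 = -6$)
$U{\left(Y \right)} = 93 - 3 Y$ ($U{\left(Y \right)} = 3 \left(31 - Y\right) = 93 - 3 Y$)
$\frac{r{\left(185 \right)} - 38621}{U{\left(177 \right)} + n{\left(-193,-26 \right)}} = \frac{-6 - 38621}{\left(93 - 531\right) + \left(102 - -193\right)} = - \frac{38627}{\left(93 - 531\right) + \left(102 + 193\right)} = - \frac{38627}{-438 + 295} = - \frac{38627}{-143} = \left(-38627\right) \left(- \frac{1}{143}\right) = \frac{38627}{143}$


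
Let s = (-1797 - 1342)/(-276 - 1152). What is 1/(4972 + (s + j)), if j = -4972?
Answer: 1428/3139 ≈ 0.45492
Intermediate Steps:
s = 3139/1428 (s = -3139/(-1428) = -3139*(-1/1428) = 3139/1428 ≈ 2.1982)
1/(4972 + (s + j)) = 1/(4972 + (3139/1428 - 4972)) = 1/(4972 - 7096877/1428) = 1/(3139/1428) = 1428/3139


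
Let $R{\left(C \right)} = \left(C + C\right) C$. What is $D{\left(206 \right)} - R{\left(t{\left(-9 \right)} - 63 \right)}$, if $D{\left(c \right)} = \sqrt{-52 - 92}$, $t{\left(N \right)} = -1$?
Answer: $-8192 + 12 i \approx -8192.0 + 12.0 i$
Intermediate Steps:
$D{\left(c \right)} = 12 i$ ($D{\left(c \right)} = \sqrt{-144} = 12 i$)
$R{\left(C \right)} = 2 C^{2}$ ($R{\left(C \right)} = 2 C C = 2 C^{2}$)
$D{\left(206 \right)} - R{\left(t{\left(-9 \right)} - 63 \right)} = 12 i - 2 \left(-1 - 63\right)^{2} = 12 i - 2 \left(-64\right)^{2} = 12 i - 2 \cdot 4096 = 12 i - 8192 = -8192 + 12 i$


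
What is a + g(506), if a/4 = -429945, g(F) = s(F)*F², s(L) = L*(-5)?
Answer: -649490860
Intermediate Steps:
s(L) = -5*L
g(F) = -5*F³ (g(F) = (-5*F)*F² = -5*F³)
a = -1719780 (a = 4*(-429945) = -1719780)
a + g(506) = -1719780 - 5*506³ = -1719780 - 5*129554216 = -1719780 - 647771080 = -649490860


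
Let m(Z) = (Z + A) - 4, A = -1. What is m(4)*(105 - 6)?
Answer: -99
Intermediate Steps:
m(Z) = -5 + Z (m(Z) = (Z - 1) - 4 = (-1 + Z) - 4 = -5 + Z)
m(4)*(105 - 6) = (-5 + 4)*(105 - 6) = -1*99 = -99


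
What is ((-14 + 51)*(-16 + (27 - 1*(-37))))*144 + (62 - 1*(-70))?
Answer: 255876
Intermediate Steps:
((-14 + 51)*(-16 + (27 - 1*(-37))))*144 + (62 - 1*(-70)) = (37*(-16 + (27 + 37)))*144 + (62 + 70) = (37*(-16 + 64))*144 + 132 = (37*48)*144 + 132 = 1776*144 + 132 = 255744 + 132 = 255876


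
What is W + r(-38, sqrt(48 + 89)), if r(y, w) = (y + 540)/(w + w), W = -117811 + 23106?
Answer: -94705 + 251*sqrt(137)/137 ≈ -94684.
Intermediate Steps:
W = -94705
r(y, w) = (540 + y)/(2*w) (r(y, w) = (540 + y)/((2*w)) = (540 + y)*(1/(2*w)) = (540 + y)/(2*w))
W + r(-38, sqrt(48 + 89)) = -94705 + (540 - 38)/(2*(sqrt(48 + 89))) = -94705 + (1/2)*502/sqrt(137) = -94705 + (1/2)*(sqrt(137)/137)*502 = -94705 + 251*sqrt(137)/137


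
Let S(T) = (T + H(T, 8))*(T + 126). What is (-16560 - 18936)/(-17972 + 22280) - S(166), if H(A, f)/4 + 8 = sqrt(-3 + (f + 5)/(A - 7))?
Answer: -14049910/359 - 4672*I*sqrt(4611)/159 ≈ -39136.0 - 1995.3*I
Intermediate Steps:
H(A, f) = -32 + 4*sqrt(-3 + (5 + f)/(-7 + A)) (H(A, f) = -32 + 4*sqrt(-3 + (f + 5)/(A - 7)) = -32 + 4*sqrt(-3 + (5 + f)/(-7 + A)))
S(T) = (126 + T)*(-32 + T + 4*sqrt((34 - 3*T)/(-7 + T))) (S(T) = (T + (-32 + 4*sqrt((26 + 8 - 3*T)/(-7 + T))))*(T + 126) = (T + (-32 + 4*sqrt((34 - 3*T)/(-7 + T))))*(126 + T) = (-32 + T + 4*sqrt((34 - 3*T)/(-7 + T)))*(126 + T) = (126 + T)*(-32 + T + 4*sqrt((34 - 3*T)/(-7 + T))))
(-16560 - 18936)/(-17972 + 22280) - S(166) = (-16560 - 18936)/(-17972 + 22280) - (-4032 + 166**2 + 94*166 + 504*sqrt((34 - 3*166)/(-7 + 166)) + 4*166*sqrt((34 - 3*166)/(-7 + 166))) = -35496/4308 - (-4032 + 27556 + 15604 + 504*sqrt((34 - 498)/159) + 4*166*sqrt((34 - 498)/159)) = -35496*1/4308 - (-4032 + 27556 + 15604 + 504*sqrt((1/159)*(-464)) + 4*166*sqrt((1/159)*(-464))) = -2958/359 - (-4032 + 27556 + 15604 + 504*sqrt(-464/159) + 4*166*sqrt(-464/159)) = -2958/359 - (-4032 + 27556 + 15604 + 504*(4*I*sqrt(4611)/159) + 4*166*(4*I*sqrt(4611)/159)) = -2958/359 - (-4032 + 27556 + 15604 + 672*I*sqrt(4611)/53 + 2656*I*sqrt(4611)/159) = -2958/359 - (39128 + 4672*I*sqrt(4611)/159) = -2958/359 + (-39128 - 4672*I*sqrt(4611)/159) = -14049910/359 - 4672*I*sqrt(4611)/159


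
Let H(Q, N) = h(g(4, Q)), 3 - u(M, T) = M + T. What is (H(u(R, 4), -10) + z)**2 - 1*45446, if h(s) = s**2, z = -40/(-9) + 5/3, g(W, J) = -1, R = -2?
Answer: -3677030/81 ≈ -45395.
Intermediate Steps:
z = 55/9 (z = -40*(-1/9) + 5*(1/3) = 40/9 + 5/3 = 55/9 ≈ 6.1111)
u(M, T) = 3 - M - T (u(M, T) = 3 - (M + T) = 3 + (-M - T) = 3 - M - T)
H(Q, N) = 1 (H(Q, N) = (-1)**2 = 1)
(H(u(R, 4), -10) + z)**2 - 1*45446 = (1 + 55/9)**2 - 1*45446 = (64/9)**2 - 45446 = 4096/81 - 45446 = -3677030/81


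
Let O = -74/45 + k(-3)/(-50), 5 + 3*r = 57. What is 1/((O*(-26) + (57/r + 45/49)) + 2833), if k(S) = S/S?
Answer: 573300/1651380551 ≈ 0.00034716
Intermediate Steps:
r = 52/3 (r = -5/3 + (⅓)*57 = -5/3 + 19 = 52/3 ≈ 17.333)
k(S) = 1
O = -749/450 (O = -74/45 + 1/(-50) = -74*1/45 + 1*(-1/50) = -74/45 - 1/50 = -749/450 ≈ -1.6644)
1/((O*(-26) + (57/r + 45/49)) + 2833) = 1/((-749/450*(-26) + (57/(52/3) + 45/49)) + 2833) = 1/((9737/225 + (57*(3/52) + 45*(1/49))) + 2833) = 1/((9737/225 + (171/52 + 45/49)) + 2833) = 1/((9737/225 + 10719/2548) + 2833) = 1/(27221651/573300 + 2833) = 1/(1651380551/573300) = 573300/1651380551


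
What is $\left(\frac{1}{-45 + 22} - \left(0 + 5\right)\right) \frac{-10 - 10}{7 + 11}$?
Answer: $\frac{1160}{207} \approx 5.6039$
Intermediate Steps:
$\left(\frac{1}{-45 + 22} - \left(0 + 5\right)\right) \frac{-10 - 10}{7 + 11} = \left(\frac{1}{-23} - 5\right) \left(- \frac{20}{18}\right) = \left(- \frac{1}{23} - 5\right) \left(\left(-20\right) \frac{1}{18}\right) = \left(- \frac{116}{23}\right) \left(- \frac{10}{9}\right) = \frac{1160}{207}$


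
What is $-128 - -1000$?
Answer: $872$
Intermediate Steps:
$-128 - -1000 = -128 + 1000 = 872$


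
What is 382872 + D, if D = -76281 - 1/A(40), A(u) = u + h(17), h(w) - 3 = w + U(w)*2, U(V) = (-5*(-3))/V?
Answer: 321920533/1050 ≈ 3.0659e+5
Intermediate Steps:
U(V) = 15/V
h(w) = 3 + w + 30/w (h(w) = 3 + (w + (15/w)*2) = 3 + (w + 30/w) = 3 + w + 30/w)
A(u) = 370/17 + u (A(u) = u + (3 + 17 + 30/17) = u + 370/17 = 370/17 + u)
D = -80095067/1050 (D = -76281 - 1/(370/17 + 40) = -76281 - 1/1050/17 = -76281 - 1*17/1050 = -76281 - 17/1050 = -80095067/1050 ≈ -76281.)
382872 + D = 382872 - 80095067/1050 = 321920533/1050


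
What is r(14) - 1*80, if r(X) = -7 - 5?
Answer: -92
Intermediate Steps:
r(X) = -12
r(14) - 1*80 = -12 - 1*80 = -12 - 80 = -92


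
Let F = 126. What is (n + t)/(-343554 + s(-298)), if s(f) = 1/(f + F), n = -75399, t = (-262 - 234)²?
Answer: -29346124/59091289 ≈ -0.49662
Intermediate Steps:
t = 246016 (t = (-496)² = 246016)
s(f) = 1/(126 + f) (s(f) = 1/(f + 126) = 1/(126 + f))
(n + t)/(-343554 + s(-298)) = (-75399 + 246016)/(-343554 + 1/(126 - 298)) = 170617/(-343554 + 1/(-172)) = 170617/(-343554 - 1/172) = 170617/(-59091289/172) = 170617*(-172/59091289) = -29346124/59091289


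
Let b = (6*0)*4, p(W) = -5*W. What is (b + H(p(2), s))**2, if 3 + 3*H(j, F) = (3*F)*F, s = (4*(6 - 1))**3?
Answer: 4095999872000001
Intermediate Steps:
s = 8000 (s = (4*5)**3 = 20**3 = 8000)
H(j, F) = -1 + F**2 (H(j, F) = -1 + ((3*F)*F)/3 = -1 + (3*F**2)/3 = -1 + F**2)
b = 0 (b = 0*4 = 0)
(b + H(p(2), s))**2 = (0 + (-1 + 8000**2))**2 = (0 + (-1 + 64000000))**2 = (0 + 63999999)**2 = 63999999**2 = 4095999872000001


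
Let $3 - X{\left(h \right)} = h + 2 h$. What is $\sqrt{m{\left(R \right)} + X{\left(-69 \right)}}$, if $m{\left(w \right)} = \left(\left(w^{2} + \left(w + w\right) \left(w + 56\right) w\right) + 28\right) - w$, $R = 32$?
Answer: $\sqrt{181454} \approx 425.97$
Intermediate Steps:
$X{\left(h \right)} = 3 - 3 h$ ($X{\left(h \right)} = 3 - \left(h + 2 h\right) = 3 - 3 h$)
$m{\left(w \right)} = 28 + w^{2} - w + 2 w^{2} \left(56 + w\right)$ ($m{\left(w \right)} = \left(\left(w^{2} + 2 w \left(56 + w\right) w\right) + 28\right) - w = \left(\left(w^{2} + 2 w^{2} \left(56 + w\right)\right) + 28\right) - w = \left(28 + w^{2} + 2 w^{2} \left(56 + w\right)\right) - w = 28 + w^{2} - w + 2 w^{2} \left(56 + w\right)$)
$\sqrt{m{\left(R \right)} + X{\left(-69 \right)}} = \sqrt{\left(28 - 32 + 2 \cdot 32^{3} + 113 \cdot 32^{2}\right) + \left(3 - -207\right)} = \sqrt{\left(28 - 32 + 2 \cdot 32768 + 113 \cdot 1024\right) + \left(3 + 207\right)} = \sqrt{\left(28 - 32 + 65536 + 115712\right) + 210} = \sqrt{181244 + 210} = \sqrt{181454}$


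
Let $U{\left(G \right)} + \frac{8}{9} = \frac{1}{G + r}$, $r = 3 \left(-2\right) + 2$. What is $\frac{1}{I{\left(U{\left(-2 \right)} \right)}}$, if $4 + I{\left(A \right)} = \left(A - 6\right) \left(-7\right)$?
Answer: $\frac{18}{817} \approx 0.022032$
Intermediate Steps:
$r = -4$ ($r = -6 + 2 = -4$)
$U{\left(G \right)} = - \frac{8}{9} + \frac{1}{-4 + G}$ ($U{\left(G \right)} = - \frac{8}{9} + \frac{1}{G - 4} = - \frac{8}{9} + \frac{1}{-4 + G}$)
$I{\left(A \right)} = 38 - 7 A$ ($I{\left(A \right)} = -4 + \left(A - 6\right) \left(-7\right) = -4 + \left(-6 + A\right) \left(-7\right) = -4 - \left(-42 + 7 A\right) = 38 - 7 A$)
$\frac{1}{I{\left(U{\left(-2 \right)} \right)}} = \frac{1}{38 - 7 \frac{41 - -16}{9 \left(-4 - 2\right)}} = \frac{1}{38 - 7 \frac{41 + 16}{9 \left(-6\right)}} = \frac{1}{38 - 7 \cdot \frac{1}{9} \left(- \frac{1}{6}\right) 57} = \frac{1}{38 - - \frac{133}{18}} = \frac{1}{38 + \frac{133}{18}} = \frac{1}{\frac{817}{18}} = \frac{18}{817}$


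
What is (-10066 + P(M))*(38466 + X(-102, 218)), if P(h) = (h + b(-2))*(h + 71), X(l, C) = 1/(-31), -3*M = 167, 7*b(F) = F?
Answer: -820650188560/1953 ≈ -4.2020e+8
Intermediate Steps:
b(F) = F/7
M = -167/3 (M = -1/3*167 = -167/3 ≈ -55.667)
X(l, C) = -1/31
P(h) = (71 + h)*(-2/7 + h) (P(h) = (h + (1/7)*(-2))*(h + 71) = (h - 2/7)*(71 + h) = (-2/7 + h)*(71 + h) = (71 + h)*(-2/7 + h))
(-10066 + P(M))*(38466 + X(-102, 218)) = (-10066 + (-142/7 + (-167/3)**2 + (495/7)*(-167/3)))*(38466 - 1/31) = (-10066 + (-142/7 + 27889/9 - 27555/7))*(1192445/31) = (-10066 - 54050/63)*(1192445/31) = -688208/63*1192445/31 = -820650188560/1953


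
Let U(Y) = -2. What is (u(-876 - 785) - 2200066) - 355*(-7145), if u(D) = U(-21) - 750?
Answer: 335657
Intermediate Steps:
u(D) = -752 (u(D) = -2 - 750 = -752)
(u(-876 - 785) - 2200066) - 355*(-7145) = (-752 - 2200066) - 355*(-7145) = -2200818 + 2536475 = 335657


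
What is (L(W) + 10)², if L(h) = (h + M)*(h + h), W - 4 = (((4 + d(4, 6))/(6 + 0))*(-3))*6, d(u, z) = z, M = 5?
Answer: 1214404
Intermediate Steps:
W = -26 (W = 4 + (((4 + 6)/(6 + 0))*(-3))*6 = 4 + ((10/6)*(-3))*6 = 4 + ((10*(⅙))*(-3))*6 = 4 + ((5/3)*(-3))*6 = 4 - 5*6 = 4 - 30 = -26)
L(h) = 2*h*(5 + h) (L(h) = (h + 5)*(h + h) = (5 + h)*(2*h) = 2*h*(5 + h))
(L(W) + 10)² = (2*(-26)*(5 - 26) + 10)² = (2*(-26)*(-21) + 10)² = (1092 + 10)² = 1102² = 1214404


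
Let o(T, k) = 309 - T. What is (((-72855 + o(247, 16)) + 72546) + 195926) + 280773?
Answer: 476452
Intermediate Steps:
(((-72855 + o(247, 16)) + 72546) + 195926) + 280773 = (((-72855 + (309 - 1*247)) + 72546) + 195926) + 280773 = (((-72855 + (309 - 247)) + 72546) + 195926) + 280773 = (((-72855 + 62) + 72546) + 195926) + 280773 = ((-72793 + 72546) + 195926) + 280773 = (-247 + 195926) + 280773 = 195679 + 280773 = 476452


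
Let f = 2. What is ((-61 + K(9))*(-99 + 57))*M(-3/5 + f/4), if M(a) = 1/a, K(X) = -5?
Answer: -27720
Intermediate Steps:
((-61 + K(9))*(-99 + 57))*M(-3/5 + f/4) = ((-61 - 5)*(-99 + 57))/(-3/5 + 2/4) = (-66*(-42))/(-3*⅕ + 2*(¼)) = 2772/(-⅗ + ½) = 2772/(-⅒) = 2772*(-10) = -27720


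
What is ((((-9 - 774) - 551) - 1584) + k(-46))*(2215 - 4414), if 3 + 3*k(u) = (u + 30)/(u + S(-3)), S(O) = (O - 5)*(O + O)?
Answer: 6424745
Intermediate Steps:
S(O) = 2*O*(-5 + O) (S(O) = (-5 + O)*(2*O) = 2*O*(-5 + O))
k(u) = -1 + (30 + u)/(3*(48 + u)) (k(u) = -1 + ((u + 30)/(u + 2*(-3)*(-5 - 3)))/3 = -1 + ((30 + u)/(u + 2*(-3)*(-8)))/3 = -1 + ((30 + u)/(u + 48))/3 = -1 + ((30 + u)/(48 + u))/3 = -1 + (30 + u)/(3*(48 + u)))
((((-9 - 774) - 551) - 1584) + k(-46))*(2215 - 4414) = ((((-9 - 774) - 551) - 1584) + 2*(-57 - 1*(-46))/(3*(48 - 46)))*(2215 - 4414) = (((-783 - 551) - 1584) + (⅔)*(-57 + 46)/2)*(-2199) = ((-1334 - 1584) + (⅔)*(½)*(-11))*(-2199) = (-2918 - 11/3)*(-2199) = -8765/3*(-2199) = 6424745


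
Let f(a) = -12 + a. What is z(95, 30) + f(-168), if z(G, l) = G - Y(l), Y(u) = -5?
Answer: -80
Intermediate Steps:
z(G, l) = 5 + G (z(G, l) = G - 1*(-5) = G + 5 = 5 + G)
z(95, 30) + f(-168) = (5 + 95) + (-12 - 168) = 100 - 180 = -80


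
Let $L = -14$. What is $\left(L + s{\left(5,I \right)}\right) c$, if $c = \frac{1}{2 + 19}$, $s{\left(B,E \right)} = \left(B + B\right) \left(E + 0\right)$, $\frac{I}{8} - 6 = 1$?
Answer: $26$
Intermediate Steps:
$I = 56$ ($I = 48 + 8 \cdot 1 = 48 + 8 = 56$)
$s{\left(B,E \right)} = 2 B E$
$c = \frac{1}{21} \approx 0.047619$
$\left(L + s{\left(5,I \right)}\right) c = \left(-14 + 2 \cdot 5 \cdot 56\right) \frac{1}{21} = \left(-14 + 560\right) \frac{1}{21} = 546 \cdot \frac{1}{21} = 26$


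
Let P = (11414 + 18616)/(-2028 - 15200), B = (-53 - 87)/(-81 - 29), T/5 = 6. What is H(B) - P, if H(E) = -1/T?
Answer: 110459/64605 ≈ 1.7098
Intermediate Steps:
T = 30 (T = 5*6 = 30)
B = 14/11 (B = -140/(-110) = -140*(-1/110) = 14/11 ≈ 1.2727)
P = -15015/8614 (P = 30030/(-17228) = 30030*(-1/17228) = -15015/8614 ≈ -1.7431)
H(E) = -1/30
H(B) - P = -1/30 - 1*(-15015/8614) = -1/30 + 15015/8614 = 110459/64605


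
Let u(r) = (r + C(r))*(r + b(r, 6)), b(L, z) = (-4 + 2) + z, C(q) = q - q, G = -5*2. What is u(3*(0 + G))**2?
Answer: 608400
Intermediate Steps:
G = -10
C(q) = 0
b(L, z) = -2 + z
u(r) = r*(4 + r) (u(r) = (r + 0)*(r + (-2 + 6)) = r*(r + 4) = r*(4 + r))
u(3*(0 + G))**2 = ((3*(0 - 10))*(4 + 3*(0 - 10)))**2 = ((3*(-10))*(4 + 3*(-10)))**2 = (-30*(4 - 30))**2 = (-30*(-26))**2 = 780**2 = 608400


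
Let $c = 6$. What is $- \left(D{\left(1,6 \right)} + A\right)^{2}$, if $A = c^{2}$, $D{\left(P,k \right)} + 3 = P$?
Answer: $-1156$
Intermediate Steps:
$D{\left(P,k \right)} = -3 + P$
$A = 36$ ($A = 6^{2} = 36$)
$- \left(D{\left(1,6 \right)} + A\right)^{2} = - \left(\left(-3 + 1\right) + 36\right)^{2} = - \left(-2 + 36\right)^{2} = - 34^{2} = \left(-1\right) 1156 = -1156$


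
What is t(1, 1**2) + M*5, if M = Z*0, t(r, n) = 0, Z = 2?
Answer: 0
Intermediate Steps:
M = 0 (M = 2*0 = 0)
t(1, 1**2) + M*5 = 0 + 0*5 = 0 + 0 = 0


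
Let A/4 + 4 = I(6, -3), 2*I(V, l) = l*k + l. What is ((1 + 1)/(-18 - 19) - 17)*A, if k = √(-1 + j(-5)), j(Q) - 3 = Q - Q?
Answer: 13882/37 + 3786*√2/37 ≈ 519.90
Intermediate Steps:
j(Q) = 3 (j(Q) = 3 + (Q - Q) = 3 + 0 = 3)
k = √2 (k = √(-1 + 3) = √2 ≈ 1.4142)
I(V, l) = l/2 + l*√2/2 (I(V, l) = (l*√2 + l)/2 = (l + l*√2)/2 = l/2 + l*√2/2)
A = -22 - 6*√2 (A = -16 + 4*((½)*(-3)*(1 + √2)) = -16 + 4*(-3/2 - 3*√2/2) = -16 + (-6 - 6*√2) = -22 - 6*√2 ≈ -30.485)
((1 + 1)/(-18 - 19) - 17)*A = ((1 + 1)/(-18 - 19) - 17)*(-22 - 6*√2) = (2/(-37) - 17)*(-22 - 6*√2) = (2*(-1/37) - 17)*(-22 - 6*√2) = (-2/37 - 17)*(-22 - 6*√2) = -631*(-22 - 6*√2)/37 = 13882/37 + 3786*√2/37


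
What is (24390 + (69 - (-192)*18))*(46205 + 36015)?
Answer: 2295171300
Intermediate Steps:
(24390 + (69 - (-192)*18))*(46205 + 36015) = (24390 + (69 - 64*(-54)))*82220 = (24390 + (69 + 3456))*82220 = (24390 + 3525)*82220 = 27915*82220 = 2295171300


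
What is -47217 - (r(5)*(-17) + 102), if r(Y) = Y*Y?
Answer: -46894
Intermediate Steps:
r(Y) = Y²
-47217 - (r(5)*(-17) + 102) = -47217 - (5²*(-17) + 102) = -47217 - (25*(-17) + 102) = -47217 - (-425 + 102) = -47217 - 1*(-323) = -47217 + 323 = -46894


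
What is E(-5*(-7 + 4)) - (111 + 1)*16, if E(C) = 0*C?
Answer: -1792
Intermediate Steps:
E(C) = 0
E(-5*(-7 + 4)) - (111 + 1)*16 = 0 - (111 + 1)*16 = 0 - 112*16 = 0 - 1*1792 = 0 - 1792 = -1792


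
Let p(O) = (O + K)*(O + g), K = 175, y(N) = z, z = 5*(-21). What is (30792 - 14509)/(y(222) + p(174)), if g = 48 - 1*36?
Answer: 857/3411 ≈ 0.25125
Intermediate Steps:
z = -105
y(N) = -105
g = 12 (g = 48 - 36 = 12)
p(O) = (12 + O)*(175 + O) (p(O) = (O + 175)*(O + 12) = (175 + O)*(12 + O) = (12 + O)*(175 + O))
(30792 - 14509)/(y(222) + p(174)) = (30792 - 14509)/(-105 + (2100 + 174² + 187*174)) = 16283/(-105 + (2100 + 30276 + 32538)) = 16283/(-105 + 64914) = 16283/64809 = 16283*(1/64809) = 857/3411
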